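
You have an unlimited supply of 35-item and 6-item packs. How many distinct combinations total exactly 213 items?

Need nonnegative integers with 35j + 6k = 213.
gcd(35, 6) = 1, and 35·(-1) + 6·(6) = 1.
So (j₀, k₀) = (-213, 1278); general j = -213 + 6t, k = 1278 - 35t.
j ≥ 0 ⇒ t ≥ 36; k ≥ 0 ⇒ t ≤ 36. That's 1 value of t.

1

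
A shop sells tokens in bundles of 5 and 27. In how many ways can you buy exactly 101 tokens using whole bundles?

1

Need nonnegative integers with 5j + 27k = 101.
gcd(5, 27) = 1, and 5·(11) + 27·(-2) = 1.
So (j₀, k₀) = (1111, -202); general j = 1111 + 27t, k = -202 - 5t.
j ≥ 0 ⇒ t ≥ -41; k ≥ 0 ⇒ t ≤ -41. That's 1 value of t.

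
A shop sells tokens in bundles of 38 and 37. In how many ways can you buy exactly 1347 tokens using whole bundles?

1

Need nonnegative integers with 38j + 37k = 1347.
gcd(38, 37) = 1, and 38·(1) + 37·(-1) = 1.
So (j₀, k₀) = (1347, -1347); general j = 1347 + 37t, k = -1347 - 38t.
j ≥ 0 ⇒ t ≥ -36; k ≥ 0 ⇒ t ≤ -36. That's 1 value of t.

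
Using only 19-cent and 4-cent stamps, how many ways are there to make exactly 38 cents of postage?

Need nonnegative integers with 19j + 4k = 38.
gcd(19, 4) = 1, and 19·(-1) + 4·(5) = 1.
So (j₀, k₀) = (-38, 190); general j = -38 + 4t, k = 190 - 19t.
j ≥ 0 ⇒ t ≥ 10; k ≥ 0 ⇒ t ≤ 10. That's 1 value of t.

1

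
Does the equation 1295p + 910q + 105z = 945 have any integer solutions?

yes

gcd(1295, 910) = 35.
gcd(35, 105) = 35.
35 divides 945, so integer solutions exist.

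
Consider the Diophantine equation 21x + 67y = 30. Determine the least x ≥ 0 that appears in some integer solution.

11

gcd(67, 21) = 1  (67 = 3*21 + 4, 21 = 5*4 + 1, 4 = 4*1).
1 divides 30, so solutions exist.
Back-substituting, 21*(16) + 67*(-5) = 1.
Scale by 30/1 = 30: (x₀, y₀) = (480, -150).
General solution: x = 480 + 67t, y = -150 - 21t for integer t.
x ≥ 0: smallest is 480 mod 67 = 11 (at t = -7), with y = -3.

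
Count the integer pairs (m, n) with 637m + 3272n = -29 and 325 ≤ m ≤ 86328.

26

gcd(3272, 637):
  3272 = 5*637 + 87
  637 = 7*87 + 28
  87 = 3*28 + 3
  28 = 9*3 + 1
  3 = 3*1
so gcd(3272, 637) = 1.
Back-substitute for Bézout coefficients:
  1 = 28 - 9*3
  ... = 637*(1053) + 3272*(-205)
Scale by -29: particular solution (-30537, 5945); reduce m mod 3272: (2183, -425).
General solution: m = 2183 + 3272t, n = -425 - 637t for integer t.
325 ≤ 2183 + 3272t ≤ 86328 gives t ∈ [0, 25], which is 26 values.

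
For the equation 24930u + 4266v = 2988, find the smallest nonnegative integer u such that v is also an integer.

gcd(24930, 4266) = 18  (24930 = 5·4266 + 3600, 4266 = 1·3600 + 666, 3600 = 5·666 + 270, 666 = 2·270 + 126, 270 = 2·126 + 18, 126 = 7·18).
18 divides 2988, so solutions exist.
Back-substituting, 24930·(32) + 4266·(-187) = 18.
Scale by 2988/18 = 166: (u₀, v₀) = (5312, -31042).
General solution: u = 5312 + 237t, v = -31042 - 1385t for integer t.
u ≥ 0: smallest is 5312 mod 237 = 98 (at t = -22), with v = -572.

98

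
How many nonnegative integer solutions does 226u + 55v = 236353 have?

19

gcd(226, 55) = 1  (226 = 4*55 + 6, 55 = 9*6 + 1, 6 = 6*1).
Back-substituting, 226*(-9) + 55*(37) = 1.
Scale by 236353: one solution is (-2127177, 8745061). Reduce u mod 55: (3, 4285).
General: u = 3 + 55t, v = 4285 - 226t.
u ≥ 0 ⇒ t ≥ 0; v ≥ 0 ⇒ t ≤ 18. So t ∈ [0, 18]: 19 solutions.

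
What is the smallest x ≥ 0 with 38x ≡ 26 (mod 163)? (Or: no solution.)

gcd(163, 38) = 1.
1 divides 26, so solutions exist.
By Bézout, 38·(-30) + 163·(7) = 1.
So 38·(-30) ≡ 1 (mod 163); multiply by 26: x ≡ -780 (mod 163).
Smallest nonnegative: x = -780 mod 163 = 35.

35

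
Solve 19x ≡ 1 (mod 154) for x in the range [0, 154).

73

gcd(154, 19):
  154 = 8·19 + 2
  19 = 9·2 + 1
  2 = 2·1
so gcd(154, 19) = 1.
Back-substitute for Bézout coefficients:
  1 = 19 - 9·2
  ... = 19·(73) + 154·(-9)
So 19·73 ≡ 1 (mod 154), and 73 mod 154 = 73.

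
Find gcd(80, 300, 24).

gcd(300, 80):
  300 = 3·80 + 60
  80 = 1·60 + 20
  60 = 3·20
so gcd(300, 80) = 20.
gcd(20, 24) = 4.

4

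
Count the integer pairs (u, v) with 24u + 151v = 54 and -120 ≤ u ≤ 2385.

17

gcd(151, 24) = 1  (151 = 6*24 + 7, 24 = 3*7 + 3, 7 = 2*3 + 1, 3 = 3*1).
Back-substituting, 24*(-44) + 151*(7) = 1.
Scale by 54: particular solution (-2376, 378); reduce u mod 151: (40, -6).
General solution: u = 40 + 151t, v = -6 - 24t for integer t.
-120 ≤ 40 + 151t ≤ 2385 gives t ∈ [-1, 15], which is 17 values.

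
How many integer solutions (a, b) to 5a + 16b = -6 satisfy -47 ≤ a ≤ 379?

gcd(16, 5) = 1  (16 = 3*5 + 1, 5 = 5*1).
Back-substituting, 5*(-3) + 16*(1) = 1.
Scale by -6: particular solution (18, -6); reduce a mod 16: (2, -1).
General solution: a = 2 + 16t, b = -1 - 5t for integer t.
-47 ≤ 2 + 16t ≤ 379 gives t ∈ [-3, 23], which is 27 values.

27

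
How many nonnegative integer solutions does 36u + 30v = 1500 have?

gcd(36, 30) = 6  (36 = 1×30 + 6, 30 = 5×6).
Back-substituting, 36×(1) + 30×(-1) = 6.
Scale by 250: one solution is (250, -250). Reduce u mod 5: (0, 50).
General: u = 0 + 5t, v = 50 - 6t.
u ≥ 0 ⇒ t ≥ 0; v ≥ 0 ⇒ t ≤ 8. So t ∈ [0, 8]: 9 solutions.

9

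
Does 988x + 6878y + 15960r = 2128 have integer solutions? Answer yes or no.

yes

gcd(6878, 988) = 38.
gcd(38, 15960) = 38.
38 divides 2128, so integer solutions exist.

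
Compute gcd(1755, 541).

gcd(1755, 541):
  1755 = 3×541 + 132
  541 = 4×132 + 13
  132 = 10×13 + 2
  13 = 6×2 + 1
  2 = 2×1
so gcd(1755, 541) = 1.

1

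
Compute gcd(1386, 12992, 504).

14

gcd(12992, 1386) = 14  (12992 = 9×1386 + 518, 1386 = 2×518 + 350, 518 = 1×350 + 168, 350 = 2×168 + 14, 168 = 12×14).
gcd(14, 504) = 14.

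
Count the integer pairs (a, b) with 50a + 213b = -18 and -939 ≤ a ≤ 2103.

15

gcd(213, 50) = 1  (213 = 4·50 + 13, 50 = 3·13 + 11, 13 = 1·11 + 2, 11 = 5·2 + 1, 2 = 2·1).
Back-substituting, 50·(98) + 213·(-23) = 1.
Scale by -18: particular solution (-1764, 414); reduce a mod 213: (153, -36).
General solution: a = 153 + 213t, b = -36 - 50t for integer t.
-939 ≤ 153 + 213t ≤ 2103 gives t ∈ [-5, 9], which is 15 values.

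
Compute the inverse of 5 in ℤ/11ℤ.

gcd(11, 5) = 1.
By Bézout, 5*(-2) + 11*(1) = 1.
So 5*-2 ≡ 1 (mod 11), and -2 mod 11 = 9.

9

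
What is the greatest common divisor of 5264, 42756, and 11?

1

gcd(42756, 5264):
  42756 = 8·5264 + 644
  5264 = 8·644 + 112
  644 = 5·112 + 84
  112 = 1·84 + 28
  84 = 3·28
so gcd(42756, 5264) = 28.
gcd(28, 11) = 1.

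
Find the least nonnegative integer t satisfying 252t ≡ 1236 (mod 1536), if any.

11

gcd(1536, 252):
  1536 = 6×252 + 24
  252 = 10×24 + 12
  24 = 2×12
so gcd(1536, 252) = 12.
12 divides 1236, so solutions exist.
Back-substitute for Bézout coefficients:
  12 = 252 - 10×24
  ... = 252×(61) + 1536×(-10)
So 252×(61) ≡ 12 (mod 1536); multiply by 103: t ≡ 6283 (mod 128).
Smallest nonnegative: t = 6283 mod 128 = 11.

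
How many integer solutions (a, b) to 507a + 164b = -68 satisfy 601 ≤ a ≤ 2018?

8

gcd(507, 164):
  507 = 3×164 + 15
  164 = 10×15 + 14
  15 = 1×14 + 1
  14 = 14×1
so gcd(507, 164) = 1.
Back-substitute for Bézout coefficients:
  1 = 15 - 1×14
  ... = 507×(11) + 164×(-34)
Scale by -68: particular solution (-748, 2312); reduce a mod 164: (72, -223).
General solution: a = 72 + 164t, b = -223 - 507t for integer t.
601 ≤ 72 + 164t ≤ 2018 gives t ∈ [4, 11], which is 8 values.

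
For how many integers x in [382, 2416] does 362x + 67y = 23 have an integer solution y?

31

gcd(362, 67) = 1.
By Bézout, 362*(5) + 67*(-27) = 1.
Particular solution: (48, -259).
General solution: x = 48 + 67t, y = -259 - 362t for integer t.
382 ≤ 48 + 67t ≤ 2416 gives t ∈ [5, 35], which is 31 values.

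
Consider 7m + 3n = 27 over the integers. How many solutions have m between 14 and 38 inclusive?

8

gcd(7, 3) = 1.
By Bézout, 7×(1) + 3×(-2) = 1.
Particular solution: (0, 9).
General solution: m = 0 + 3t, n = 9 - 7t for integer t.
14 ≤ 0 + 3t ≤ 38 gives t ∈ [5, 12], which is 8 values.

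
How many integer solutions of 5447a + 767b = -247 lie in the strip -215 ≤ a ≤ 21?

gcd(5447, 767) = 13  (5447 = 7·767 + 78, 767 = 9·78 + 65, 78 = 1·65 + 13, 65 = 5·13).
Back-substituting, 5447·(10) + 767·(-71) = 13.
Scale by -19: particular solution (-190, 1349); reduce a mod 59: (46, -327).
General solution: a = 46 + 59t, b = -327 - 419t for integer t.
-215 ≤ 46 + 59t ≤ 21 gives t ∈ [-4, -1], which is 4 values.

4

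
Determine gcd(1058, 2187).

1

gcd(2187, 1058):
  2187 = 2×1058 + 71
  1058 = 14×71 + 64
  71 = 1×64 + 7
  64 = 9×7 + 1
  7 = 7×1
so gcd(2187, 1058) = 1.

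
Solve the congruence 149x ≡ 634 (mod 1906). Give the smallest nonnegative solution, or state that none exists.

gcd(1906, 149) = 1.
1 divides 634, so solutions exist.
By Bézout, 149*(-307) + 1906*(24) = 1.
So 149*(-307) ≡ 1 (mod 1906); multiply by 634: x ≡ -194638 (mod 1906).
Smallest nonnegative: x = -194638 mod 1906 = 1680.

1680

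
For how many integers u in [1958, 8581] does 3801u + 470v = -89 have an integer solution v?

gcd(3801, 470):
  3801 = 8×470 + 41
  470 = 11×41 + 19
  41 = 2×19 + 3
  19 = 6×3 + 1
  3 = 3×1
so gcd(3801, 470) = 1.
Back-substitute for Bézout coefficients:
  1 = 19 - 6×3
  ... = 3801×(-149) + 470×(1205)
Scale by -89: particular solution (13261, -107245); reduce u mod 470: (101, -817).
General solution: u = 101 + 470t, v = -817 - 3801t for integer t.
1958 ≤ 101 + 470t ≤ 8581 gives t ∈ [4, 18], which is 15 values.

15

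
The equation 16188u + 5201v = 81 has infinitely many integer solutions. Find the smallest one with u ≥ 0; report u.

gcd(16188, 5201):
  16188 = 3×5201 + 585
  5201 = 8×585 + 521
  585 = 1×521 + 64
  521 = 8×64 + 9
  64 = 7×9 + 1
  9 = 9×1
so gcd(16188, 5201) = 1.
1 divides 81, so solutions exist.
Back-substitute for Bézout coefficients:
  1 = 64 - 7×9
  ... = 16188×(569) + 5201×(-1771)
Scale by 81/1 = 81: (u₀, v₀) = (46089, -143451).
General solution: u = 46089 + 5201t, v = -143451 - 16188t for integer t.
u ≥ 0: smallest is 46089 mod 5201 = 4481 (at t = -8), with v = -13947.

4481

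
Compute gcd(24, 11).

1

gcd(24, 11) = 1  (24 = 2×11 + 2, 11 = 5×2 + 1, 2 = 2×1).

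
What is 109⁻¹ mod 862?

gcd(862, 109) = 1  (862 = 7*109 + 99, 109 = 1*99 + 10, 99 = 9*10 + 9, 10 = 1*9 + 1, 9 = 9*1).
Back-substituting, 109*(87) + 862*(-11) = 1.
So 109*87 ≡ 1 (mod 862), and 87 mod 862 = 87.

87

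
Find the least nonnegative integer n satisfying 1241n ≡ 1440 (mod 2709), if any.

405

gcd(2709, 1241) = 1.
1 divides 1440, so solutions exist.
By Bézout, 1241·(179) + 2709·(-82) = 1.
So 1241·(179) ≡ 1 (mod 2709); multiply by 1440: n ≡ 257760 (mod 2709).
Smallest nonnegative: n = 257760 mod 2709 = 405.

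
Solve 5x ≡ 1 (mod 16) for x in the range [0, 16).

13

gcd(16, 5) = 1.
By Bézout, 5×(-3) + 16×(1) = 1.
So 5×-3 ≡ 1 (mod 16), and -3 mod 16 = 13.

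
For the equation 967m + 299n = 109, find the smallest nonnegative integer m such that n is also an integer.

gcd(967, 299):
  967 = 3×299 + 70
  299 = 4×70 + 19
  70 = 3×19 + 13
  19 = 1×13 + 6
  13 = 2×6 + 1
  6 = 6×1
so gcd(967, 299) = 1.
1 divides 109, so solutions exist.
Back-substitute for Bézout coefficients:
  1 = 13 - 2×6
  ... = 967×(47) + 299×(-152)
Scale by 109/1 = 109: (m₀, n₀) = (5123, -16568).
General solution: m = 5123 + 299t, n = -16568 - 967t for integer t.
m ≥ 0: smallest is 5123 mod 299 = 40 (at t = -17), with n = -129.

40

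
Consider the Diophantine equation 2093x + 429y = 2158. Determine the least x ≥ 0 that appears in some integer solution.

8

gcd(2093, 429):
  2093 = 4×429 + 377
  429 = 1×377 + 52
  377 = 7×52 + 13
  52 = 4×13
so gcd(2093, 429) = 13.
13 divides 2158, so solutions exist.
Back-substitute for Bézout coefficients:
  13 = 377 - 7×52
  ... = 2093×(8) + 429×(-39)
Scale by 2158/13 = 166: (x₀, y₀) = (1328, -6474).
General solution: x = 1328 + 33t, y = -6474 - 161t for integer t.
x ≥ 0: smallest is 1328 mod 33 = 8 (at t = -40), with y = -34.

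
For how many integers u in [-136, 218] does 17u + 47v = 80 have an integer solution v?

gcd(47, 17):
  47 = 2·17 + 13
  17 = 1·13 + 4
  13 = 3·4 + 1
  4 = 4·1
so gcd(47, 17) = 1.
Back-substitute for Bézout coefficients:
  1 = 13 - 3·4
  ... = 17·(-11) + 47·(4)
Scale by 80: particular solution (-880, 320); reduce u mod 47: (13, -3).
General solution: u = 13 + 47t, v = -3 - 17t for integer t.
-136 ≤ 13 + 47t ≤ 218 gives t ∈ [-3, 4], which is 8 values.

8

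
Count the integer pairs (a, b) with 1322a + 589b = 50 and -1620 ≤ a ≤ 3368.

8

gcd(1322, 589) = 1  (1322 = 2×589 + 144, 589 = 4×144 + 13, 144 = 11×13 + 1, 13 = 13×1).
Back-substituting, 1322×(45) + 589×(-101) = 1.
Scale by 50: particular solution (2250, -5050); reduce a mod 589: (483, -1084).
General solution: a = 483 + 589t, b = -1084 - 1322t for integer t.
-1620 ≤ 483 + 589t ≤ 3368 gives t ∈ [-3, 4], which is 8 values.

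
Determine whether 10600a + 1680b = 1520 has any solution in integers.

yes

gcd(10600, 1680):
  10600 = 6·1680 + 520
  1680 = 3·520 + 120
  520 = 4·120 + 40
  120 = 3·40
so gcd(10600, 1680) = 40.
40 divides 1520, so integer solutions exist.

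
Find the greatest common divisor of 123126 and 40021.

gcd(123126, 40021) = 1  (123126 = 3×40021 + 3063, 40021 = 13×3063 + 202, 3063 = 15×202 + 33, 202 = 6×33 + 4, 33 = 8×4 + 1, 4 = 4×1).

1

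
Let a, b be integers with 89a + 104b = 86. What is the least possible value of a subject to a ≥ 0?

22

gcd(104, 89) = 1.
1 divides 86, so solutions exist.
By Bézout, 89*(-7) + 104*(6) = 1.
Scale by 86/1 = 86: (a₀, b₀) = (-602, 516).
General solution: a = -602 + 104t, b = 516 - 89t for integer t.
a ≥ 0: smallest is -602 mod 104 = 22 (at t = 6), with b = -18.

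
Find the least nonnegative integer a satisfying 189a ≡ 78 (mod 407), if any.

149

gcd(407, 189) = 1  (407 = 2×189 + 29, 189 = 6×29 + 15, 29 = 1×15 + 14, 15 = 1×14 + 1, 14 = 14×1).
1 divides 78, so solutions exist.
Back-substituting, 189×(28) + 407×(-13) = 1.
So 189×(28) ≡ 1 (mod 407); multiply by 78: a ≡ 2184 (mod 407).
Smallest nonnegative: a = 2184 mod 407 = 149.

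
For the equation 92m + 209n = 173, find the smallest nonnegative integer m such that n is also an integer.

145

gcd(209, 92):
  209 = 2·92 + 25
  92 = 3·25 + 17
  25 = 1·17 + 8
  17 = 2·8 + 1
  8 = 8·1
so gcd(209, 92) = 1.
1 divides 173, so solutions exist.
Back-substitute for Bézout coefficients:
  1 = 17 - 2·8
  ... = 92·(25) + 209·(-11)
Scale by 173/1 = 173: (m₀, n₀) = (4325, -1903).
General solution: m = 4325 + 209t, n = -1903 - 92t for integer t.
m ≥ 0: smallest is 4325 mod 209 = 145 (at t = -20), with n = -63.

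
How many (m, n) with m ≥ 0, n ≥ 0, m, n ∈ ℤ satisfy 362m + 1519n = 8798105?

gcd(1519, 362) = 1  (1519 = 4*362 + 71, 362 = 5*71 + 7, 71 = 10*7 + 1, 7 = 7*1).
Back-substituting, 362*(-214) + 1519*(51) = 1.
Scale by 8798105: one solution is (-1882794470, 448703355). Reduce m mod 1519: (1473, 5441).
General: m = 1473 + 1519t, n = 5441 - 362t.
m ≥ 0 ⇒ t ≥ 0; n ≥ 0 ⇒ t ≤ 15. So t ∈ [0, 15]: 16 solutions.

16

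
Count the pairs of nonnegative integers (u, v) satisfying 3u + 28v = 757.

gcd(28, 3) = 1.
By Bézout, 3*(-9) + 28*(1) = 1.
One solution: (19, 25).
General: u = 19 + 28t, v = 25 - 3t.
u ≥ 0 ⇒ t ≥ 0; v ≥ 0 ⇒ t ≤ 8. So t ∈ [0, 8]: 9 solutions.

9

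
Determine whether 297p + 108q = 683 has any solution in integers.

gcd(297, 108) = 27.
27 does not divide 683 (remainder 8), so no integer solutions.

no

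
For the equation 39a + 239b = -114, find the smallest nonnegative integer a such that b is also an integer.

gcd(239, 39):
  239 = 6·39 + 5
  39 = 7·5 + 4
  5 = 1·4 + 1
  4 = 4·1
so gcd(239, 39) = 1.
1 divides -114, so solutions exist.
Back-substitute for Bézout coefficients:
  1 = 5 - 1·4
  ... = 39·(-49) + 239·(8)
Scale by -114/1 = -114: (a₀, b₀) = (5586, -912).
General solution: a = 5586 + 239t, b = -912 - 39t for integer t.
a ≥ 0: smallest is 5586 mod 239 = 89 (at t = -23), with b = -15.

89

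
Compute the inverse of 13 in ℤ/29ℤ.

9

gcd(29, 13) = 1  (29 = 2*13 + 3, 13 = 4*3 + 1, 3 = 3*1).
Back-substituting, 13*(9) + 29*(-4) = 1.
So 13*9 ≡ 1 (mod 29), and 9 mod 29 = 9.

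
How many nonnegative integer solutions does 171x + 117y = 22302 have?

gcd(171, 117) = 9  (171 = 1×117 + 54, 117 = 2×54 + 9, 54 = 6×9).
Back-substituting, 171×(-2) + 117×(3) = 9.
Scale by 2478: one solution is (-4956, 7434). Reduce x mod 13: (10, 176).
General: x = 10 + 13t, y = 176 - 19t.
x ≥ 0 ⇒ t ≥ 0; y ≥ 0 ⇒ t ≤ 9. So t ∈ [0, 9]: 10 solutions.

10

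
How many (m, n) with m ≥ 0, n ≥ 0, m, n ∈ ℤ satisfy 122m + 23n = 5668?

2

gcd(122, 23):
  122 = 5*23 + 7
  23 = 3*7 + 2
  7 = 3*2 + 1
  2 = 2*1
so gcd(122, 23) = 1.
Back-substitute for Bézout coefficients:
  1 = 7 - 3*2
  ... = 122*(10) + 23*(-53)
Scale by 5668: one solution is (56680, -300404). Reduce m mod 23: (8, 204).
General: m = 8 + 23t, n = 204 - 122t.
m ≥ 0 ⇒ t ≥ 0; n ≥ 0 ⇒ t ≤ 1. So t ∈ [0, 1]: 2 solutions.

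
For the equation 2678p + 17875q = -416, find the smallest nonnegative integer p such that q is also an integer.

1228

gcd(17875, 2678):
  17875 = 6×2678 + 1807
  2678 = 1×1807 + 871
  1807 = 2×871 + 65
  871 = 13×65 + 26
  65 = 2×26 + 13
  26 = 2×13
so gcd(17875, 2678) = 13.
13 divides -416, so solutions exist.
Back-substitute for Bézout coefficients:
  13 = 65 - 2×26
  ... = 2678×(-554) + 17875×(83)
Scale by -416/13 = -32: (p₀, q₀) = (17728, -2656).
General solution: p = 17728 + 1375t, q = -2656 - 206t for integer t.
p ≥ 0: smallest is 17728 mod 1375 = 1228 (at t = -12), with q = -184.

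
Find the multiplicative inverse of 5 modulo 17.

gcd(17, 5) = 1  (17 = 3*5 + 2, 5 = 2*2 + 1, 2 = 2*1).
Back-substituting, 5*(7) + 17*(-2) = 1.
So 5*7 ≡ 1 (mod 17), and 7 mod 17 = 7.

7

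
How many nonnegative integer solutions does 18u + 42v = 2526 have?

gcd(42, 18) = 6.
By Bézout, 18·(-2) + 42·(1) = 6.
One solution: (5, 58).
General: u = 5 + 7t, v = 58 - 3t.
u ≥ 0 ⇒ t ≥ 0; v ≥ 0 ⇒ t ≤ 19. So t ∈ [0, 19]: 20 solutions.

20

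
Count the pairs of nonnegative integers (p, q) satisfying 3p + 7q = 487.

gcd(7, 3) = 1  (7 = 2*3 + 1, 3 = 3*1).
Back-substituting, 3*(-2) + 7*(1) = 1.
Scale by 487: one solution is (-974, 487). Reduce p mod 7: (6, 67).
General: p = 6 + 7t, q = 67 - 3t.
p ≥ 0 ⇒ t ≥ 0; q ≥ 0 ⇒ t ≤ 22. So t ∈ [0, 22]: 23 solutions.

23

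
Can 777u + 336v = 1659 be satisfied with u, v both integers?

yes

gcd(777, 336):
  777 = 2×336 + 105
  336 = 3×105 + 21
  105 = 5×21
so gcd(777, 336) = 21.
21 divides 1659, so integer solutions exist.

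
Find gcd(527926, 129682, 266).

14

gcd(527926, 129682) = 14  (527926 = 4*129682 + 9198, 129682 = 14*9198 + 910, 9198 = 10*910 + 98, 910 = 9*98 + 28, 98 = 3*28 + 14, 28 = 2*14).
gcd(14, 266) = 14.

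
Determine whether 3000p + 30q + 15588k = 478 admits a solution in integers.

gcd(3000, 30) = 30  (3000 = 100·30).
gcd(30, 15588) = 6.
6 does not divide 478 (remainder 4), so no integer solutions.

no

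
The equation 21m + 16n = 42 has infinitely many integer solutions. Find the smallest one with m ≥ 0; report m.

2

gcd(21, 16):
  21 = 1×16 + 5
  16 = 3×5 + 1
  5 = 5×1
so gcd(21, 16) = 1.
1 divides 42, so solutions exist.
Back-substitute for Bézout coefficients:
  1 = 16 - 3×5
  ... = 21×(-3) + 16×(4)
Scale by 42/1 = 42: (m₀, n₀) = (-126, 168).
General solution: m = -126 + 16t, n = 168 - 21t for integer t.
m ≥ 0: smallest is -126 mod 16 = 2 (at t = 8), with n = 0.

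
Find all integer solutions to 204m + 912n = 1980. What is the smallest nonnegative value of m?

41

gcd(912, 204) = 12  (912 = 4*204 + 96, 204 = 2*96 + 12, 96 = 8*12).
12 divides 1980, so solutions exist.
Back-substituting, 204*(9) + 912*(-2) = 12.
Scale by 1980/12 = 165: (m₀, n₀) = (1485, -330).
General solution: m = 1485 + 76t, n = -330 - 17t for integer t.
m ≥ 0: smallest is 1485 mod 76 = 41 (at t = -19), with n = -7.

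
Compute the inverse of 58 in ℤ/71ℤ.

gcd(71, 58):
  71 = 1*58 + 13
  58 = 4*13 + 6
  13 = 2*6 + 1
  6 = 6*1
so gcd(71, 58) = 1.
Back-substitute for Bézout coefficients:
  1 = 13 - 2*6
  ... = 58*(-11) + 71*(9)
So 58*-11 ≡ 1 (mod 71), and -11 mod 71 = 60.

60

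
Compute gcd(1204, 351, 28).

gcd(1204, 351) = 1  (1204 = 3×351 + 151, 351 = 2×151 + 49, 151 = 3×49 + 4, 49 = 12×4 + 1, 4 = 4×1).
gcd(1, 28) = 1.

1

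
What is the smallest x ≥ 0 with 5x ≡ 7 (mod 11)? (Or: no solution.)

8

gcd(11, 5):
  11 = 2*5 + 1
  5 = 5*1
so gcd(11, 5) = 1.
1 divides 7, so solutions exist.
Back-substitute for Bézout coefficients:
  1 = 11 - 2*5
  ... = 5*(-2) + 11*(1)
So 5*(-2) ≡ 1 (mod 11); multiply by 7: x ≡ -14 (mod 11).
Smallest nonnegative: x = -14 mod 11 = 8.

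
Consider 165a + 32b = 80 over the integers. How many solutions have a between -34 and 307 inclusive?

gcd(165, 32):
  165 = 5×32 + 5
  32 = 6×5 + 2
  5 = 2×2 + 1
  2 = 2×1
so gcd(165, 32) = 1.
Back-substitute for Bézout coefficients:
  1 = 5 - 2×2
  ... = 165×(13) + 32×(-67)
Scale by 80: particular solution (1040, -5360); reduce a mod 32: (16, -80).
General solution: a = 16 + 32t, b = -80 - 165t for integer t.
-34 ≤ 16 + 32t ≤ 307 gives t ∈ [-1, 9], which is 11 values.

11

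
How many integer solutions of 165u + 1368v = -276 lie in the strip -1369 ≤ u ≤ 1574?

gcd(1368, 165) = 3  (1368 = 8*165 + 48, 165 = 3*48 + 21, 48 = 2*21 + 6, 21 = 3*6 + 3, 6 = 2*3).
Back-substituting, 165*(199) + 1368*(-24) = 3.
Scale by -92: particular solution (-18308, 2208); reduce u mod 456: (388, -47).
General solution: u = 388 + 456t, v = -47 - 55t for integer t.
-1369 ≤ 388 + 456t ≤ 1574 gives t ∈ [-3, 2], which is 6 values.

6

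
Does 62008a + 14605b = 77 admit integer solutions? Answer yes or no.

no

gcd(62008, 14605):
  62008 = 4×14605 + 3588
  14605 = 4×3588 + 253
  3588 = 14×253 + 46
  253 = 5×46 + 23
  46 = 2×23
so gcd(62008, 14605) = 23.
23 does not divide 77 (remainder 8), so no integer solutions.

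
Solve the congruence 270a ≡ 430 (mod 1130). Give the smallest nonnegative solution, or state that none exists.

gcd(1130, 270) = 10.
10 divides 430, so solutions exist.
By Bézout, 270·(-46) + 1130·(11) = 10.
So 270·(-46) ≡ 10 (mod 1130); multiply by 43: a ≡ -1978 (mod 113).
Smallest nonnegative: a = -1978 mod 113 = 56.

56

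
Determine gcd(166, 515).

1

gcd(515, 166) = 1  (515 = 3*166 + 17, 166 = 9*17 + 13, 17 = 1*13 + 4, 13 = 3*4 + 1, 4 = 4*1).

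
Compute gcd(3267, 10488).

3

gcd(10488, 3267):
  10488 = 3·3267 + 687
  3267 = 4·687 + 519
  687 = 1·519 + 168
  519 = 3·168 + 15
  168 = 11·15 + 3
  15 = 5·3
so gcd(10488, 3267) = 3.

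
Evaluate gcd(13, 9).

gcd(13, 9):
  13 = 1*9 + 4
  9 = 2*4 + 1
  4 = 4*1
so gcd(13, 9) = 1.

1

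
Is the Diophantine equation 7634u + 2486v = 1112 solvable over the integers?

gcd(7634, 2486) = 22.
22 does not divide 1112 (remainder 12), so no integer solutions.

no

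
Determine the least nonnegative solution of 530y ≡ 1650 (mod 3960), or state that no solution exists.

33

gcd(3960, 530) = 10.
10 divides 1650, so solutions exist.
By Bézout, 530×(-127) + 3960×(17) = 10.
So 530×(-127) ≡ 10 (mod 3960); multiply by 165: y ≡ -20955 (mod 396).
Smallest nonnegative: y = -20955 mod 396 = 33.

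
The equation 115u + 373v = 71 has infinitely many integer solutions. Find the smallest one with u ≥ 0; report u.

59

gcd(373, 115):
  373 = 3*115 + 28
  115 = 4*28 + 3
  28 = 9*3 + 1
  3 = 3*1
so gcd(373, 115) = 1.
1 divides 71, so solutions exist.
Back-substitute for Bézout coefficients:
  1 = 28 - 9*3
  ... = 115*(-120) + 373*(37)
Scale by 71/1 = 71: (u₀, v₀) = (-8520, 2627).
General solution: u = -8520 + 373t, v = 2627 - 115t for integer t.
u ≥ 0: smallest is -8520 mod 373 = 59 (at t = 23), with v = -18.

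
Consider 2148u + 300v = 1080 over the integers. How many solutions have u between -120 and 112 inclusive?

gcd(2148, 300) = 12  (2148 = 7*300 + 48, 300 = 6*48 + 12, 48 = 4*12).
Back-substituting, 2148*(-6) + 300*(43) = 12.
Scale by 90: particular solution (-540, 3870); reduce u mod 25: (10, -68).
General solution: u = 10 + 25t, v = -68 - 179t for integer t.
-120 ≤ 10 + 25t ≤ 112 gives t ∈ [-5, 4], which is 10 values.

10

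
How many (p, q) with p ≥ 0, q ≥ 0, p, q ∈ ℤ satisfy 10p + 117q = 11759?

10

gcd(117, 10) = 1.
By Bézout, 10·(-35) + 117·(3) = 1.
One solution: (41, 97).
General: p = 41 + 117t, q = 97 - 10t.
p ≥ 0 ⇒ t ≥ 0; q ≥ 0 ⇒ t ≤ 9. So t ∈ [0, 9]: 10 solutions.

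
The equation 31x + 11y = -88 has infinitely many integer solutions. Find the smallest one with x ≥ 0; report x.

gcd(31, 11) = 1  (31 = 2·11 + 9, 11 = 1·9 + 2, 9 = 4·2 + 1, 2 = 2·1).
1 divides -88, so solutions exist.
Back-substituting, 31·(5) + 11·(-14) = 1.
Scale by -88/1 = -88: (x₀, y₀) = (-440, 1232).
General solution: x = -440 + 11t, y = 1232 - 31t for integer t.
x ≥ 0: smallest is -440 mod 11 = 0 (at t = 40), with y = -8.

0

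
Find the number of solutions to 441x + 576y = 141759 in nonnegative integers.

gcd(576, 441) = 9.
By Bézout, 441×(17) + 576×(-13) = 9.
One solution: (55, 204).
General: x = 55 + 64t, y = 204 - 49t.
x ≥ 0 ⇒ t ≥ 0; y ≥ 0 ⇒ t ≤ 4. So t ∈ [0, 4]: 5 solutions.

5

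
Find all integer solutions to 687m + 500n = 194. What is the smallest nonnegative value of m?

362

gcd(687, 500):
  687 = 1·500 + 187
  500 = 2·187 + 126
  187 = 1·126 + 61
  126 = 2·61 + 4
  61 = 15·4 + 1
  4 = 4·1
so gcd(687, 500) = 1.
1 divides 194, so solutions exist.
Back-substitute for Bézout coefficients:
  1 = 61 - 15·4
  ... = 687·(123) + 500·(-169)
Scale by 194/1 = 194: (m₀, n₀) = (23862, -32786).
General solution: m = 23862 + 500t, n = -32786 - 687t for integer t.
m ≥ 0: smallest is 23862 mod 500 = 362 (at t = -47), with n = -497.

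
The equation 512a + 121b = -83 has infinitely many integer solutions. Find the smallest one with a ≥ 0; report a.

10

gcd(512, 121):
  512 = 4×121 + 28
  121 = 4×28 + 9
  28 = 3×9 + 1
  9 = 9×1
so gcd(512, 121) = 1.
1 divides -83, so solutions exist.
Back-substitute for Bézout coefficients:
  1 = 28 - 3×9
  ... = 512×(13) + 121×(-55)
Scale by -83/1 = -83: (a₀, b₀) = (-1079, 4565).
General solution: a = -1079 + 121t, b = 4565 - 512t for integer t.
a ≥ 0: smallest is -1079 mod 121 = 10 (at t = 9), with b = -43.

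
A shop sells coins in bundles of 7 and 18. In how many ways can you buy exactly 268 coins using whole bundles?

Need nonnegative integers with 7j + 18k = 268.
gcd(7, 18) = 1, and 7·(-5) + 18·(2) = 1.
So (j₀, k₀) = (-1340, 536); general j = -1340 + 18t, k = 536 - 7t.
j ≥ 0 ⇒ t ≥ 75; k ≥ 0 ⇒ t ≤ 76. That's 2 values of t.

2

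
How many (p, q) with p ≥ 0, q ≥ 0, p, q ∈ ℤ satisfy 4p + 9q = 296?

9

gcd(9, 4):
  9 = 2·4 + 1
  4 = 4·1
so gcd(9, 4) = 1.
Back-substitute for Bézout coefficients:
  1 = 9 - 2·4
  ... = 4·(-2) + 9·(1)
Scale by 296: one solution is (-592, 296). Reduce p mod 9: (2, 32).
General: p = 2 + 9t, q = 32 - 4t.
p ≥ 0 ⇒ t ≥ 0; q ≥ 0 ⇒ t ≤ 8. So t ∈ [0, 8]: 9 solutions.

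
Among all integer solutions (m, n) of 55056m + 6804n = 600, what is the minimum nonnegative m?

110

gcd(55056, 6804) = 12  (55056 = 8*6804 + 624, 6804 = 10*624 + 564, 624 = 1*564 + 60, 564 = 9*60 + 24, 60 = 2*24 + 12, 24 = 2*12).
12 divides 600, so solutions exist.
Back-substituting, 55056*(229) + 6804*(-1853) = 12.
Scale by 600/12 = 50: (m₀, n₀) = (11450, -92650).
General solution: m = 11450 + 567t, n = -92650 - 4588t for integer t.
m ≥ 0: smallest is 11450 mod 567 = 110 (at t = -20), with n = -890.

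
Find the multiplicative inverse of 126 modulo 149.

136

gcd(149, 126) = 1.
By Bézout, 126*(-13) + 149*(11) = 1.
So 126*-13 ≡ 1 (mod 149), and -13 mod 149 = 136.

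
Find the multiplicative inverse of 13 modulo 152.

gcd(152, 13):
  152 = 11×13 + 9
  13 = 1×9 + 4
  9 = 2×4 + 1
  4 = 4×1
so gcd(152, 13) = 1.
Back-substitute for Bézout coefficients:
  1 = 9 - 2×4
  ... = 13×(-35) + 152×(3)
So 13×-35 ≡ 1 (mod 152), and -35 mod 152 = 117.

117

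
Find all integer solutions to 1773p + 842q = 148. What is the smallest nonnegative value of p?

522

gcd(1773, 842) = 1  (1773 = 2×842 + 89, 842 = 9×89 + 41, 89 = 2×41 + 7, 41 = 5×7 + 6, 7 = 1×6 + 1, 6 = 6×1).
1 divides 148, so solutions exist.
Back-substituting, 1773×(123) + 842×(-259) = 1.
Scale by 148/1 = 148: (p₀, q₀) = (18204, -38332).
General solution: p = 18204 + 842t, q = -38332 - 1773t for integer t.
p ≥ 0: smallest is 18204 mod 842 = 522 (at t = -21), with q = -1099.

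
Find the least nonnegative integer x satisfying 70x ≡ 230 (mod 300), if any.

29

gcd(300, 70):
  300 = 4·70 + 20
  70 = 3·20 + 10
  20 = 2·10
so gcd(300, 70) = 10.
10 divides 230, so solutions exist.
Back-substitute for Bézout coefficients:
  10 = 70 - 3·20
  ... = 70·(13) + 300·(-3)
So 70·(13) ≡ 10 (mod 300); multiply by 23: x ≡ 299 (mod 30).
Smallest nonnegative: x = 299 mod 30 = 29.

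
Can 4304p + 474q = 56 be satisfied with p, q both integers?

yes

gcd(4304, 474):
  4304 = 9*474 + 38
  474 = 12*38 + 18
  38 = 2*18 + 2
  18 = 9*2
so gcd(4304, 474) = 2.
2 divides 56, so integer solutions exist.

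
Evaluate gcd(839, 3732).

gcd(3732, 839) = 1  (3732 = 4×839 + 376, 839 = 2×376 + 87, 376 = 4×87 + 28, 87 = 3×28 + 3, 28 = 9×3 + 1, 3 = 3×1).

1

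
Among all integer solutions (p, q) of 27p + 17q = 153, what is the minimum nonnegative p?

0

gcd(27, 17):
  27 = 1*17 + 10
  17 = 1*10 + 7
  10 = 1*7 + 3
  7 = 2*3 + 1
  3 = 3*1
so gcd(27, 17) = 1.
1 divides 153, so solutions exist.
Back-substitute for Bézout coefficients:
  1 = 7 - 2*3
  ... = 27*(-5) + 17*(8)
Scale by 153/1 = 153: (p₀, q₀) = (-765, 1224).
General solution: p = -765 + 17t, q = 1224 - 27t for integer t.
p ≥ 0: smallest is -765 mod 17 = 0 (at t = 45), with q = 9.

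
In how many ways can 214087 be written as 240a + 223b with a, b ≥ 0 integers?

gcd(240, 223):
  240 = 1×223 + 17
  223 = 13×17 + 2
  17 = 8×2 + 1
  2 = 2×1
so gcd(240, 223) = 1.
Back-substitute for Bézout coefficients:
  1 = 17 - 8×2
  ... = 240×(105) + 223×(-113)
Scale by 214087: one solution is (22479135, -24191831). Reduce a mod 223: (66, 889).
General: a = 66 + 223t, b = 889 - 240t.
a ≥ 0 ⇒ t ≥ 0; b ≥ 0 ⇒ t ≤ 3. So t ∈ [0, 3]: 4 solutions.

4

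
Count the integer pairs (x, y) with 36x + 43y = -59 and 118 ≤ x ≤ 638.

13

gcd(43, 36) = 1  (43 = 1·36 + 7, 36 = 5·7 + 1, 7 = 7·1).
Back-substituting, 36·(6) + 43·(-5) = 1.
Scale by -59: particular solution (-354, 295); reduce x mod 43: (33, -29).
General solution: x = 33 + 43t, y = -29 - 36t for integer t.
118 ≤ 33 + 43t ≤ 638 gives t ∈ [2, 14], which is 13 values.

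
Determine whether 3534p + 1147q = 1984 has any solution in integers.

yes

gcd(3534, 1147) = 31  (3534 = 3·1147 + 93, 1147 = 12·93 + 31, 93 = 3·31).
31 divides 1984, so integer solutions exist.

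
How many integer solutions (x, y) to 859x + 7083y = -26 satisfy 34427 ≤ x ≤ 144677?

gcd(7083, 859):
  7083 = 8·859 + 211
  859 = 4·211 + 15
  211 = 14·15 + 1
  15 = 15·1
so gcd(7083, 859) = 1.
Back-substitute for Bézout coefficients:
  1 = 211 - 14·15
  ... = 859·(-470) + 7083·(57)
Scale by -26: particular solution (12220, -1482); reduce x mod 7083: (5137, -623).
General solution: x = 5137 + 7083t, y = -623 - 859t for integer t.
34427 ≤ 5137 + 7083t ≤ 144677 gives t ∈ [5, 19], which is 15 values.

15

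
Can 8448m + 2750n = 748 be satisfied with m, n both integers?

gcd(8448, 2750) = 22  (8448 = 3*2750 + 198, 2750 = 13*198 + 176, 198 = 1*176 + 22, 176 = 8*22).
22 divides 748, so integer solutions exist.

yes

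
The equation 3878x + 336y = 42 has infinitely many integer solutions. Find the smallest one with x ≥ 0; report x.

gcd(3878, 336):
  3878 = 11·336 + 182
  336 = 1·182 + 154
  182 = 1·154 + 28
  154 = 5·28 + 14
  28 = 2·14
so gcd(3878, 336) = 14.
14 divides 42, so solutions exist.
Back-substitute for Bézout coefficients:
  14 = 154 - 5·28
  ... = 3878·(-11) + 336·(127)
Scale by 42/14 = 3: (x₀, y₀) = (-33, 381).
General solution: x = -33 + 24t, y = 381 - 277t for integer t.
x ≥ 0: smallest is -33 mod 24 = 15 (at t = 2), with y = -173.

15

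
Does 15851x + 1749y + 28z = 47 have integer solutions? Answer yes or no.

gcd(15851, 1749) = 11  (15851 = 9*1749 + 110, 1749 = 15*110 + 99, 110 = 1*99 + 11, 99 = 9*11).
gcd(11, 28) = 1.
1 divides 47, so integer solutions exist.

yes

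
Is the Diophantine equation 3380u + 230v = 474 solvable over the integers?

no

gcd(3380, 230) = 10.
10 does not divide 474 (remainder 4), so no integer solutions.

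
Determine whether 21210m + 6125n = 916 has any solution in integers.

no

gcd(21210, 6125) = 35  (21210 = 3·6125 + 2835, 6125 = 2·2835 + 455, 2835 = 6·455 + 105, 455 = 4·105 + 35, 105 = 3·35).
35 does not divide 916 (remainder 6), so no integer solutions.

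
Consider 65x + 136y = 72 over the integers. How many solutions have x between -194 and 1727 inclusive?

gcd(136, 65) = 1.
By Bézout, 65×(-23) + 136×(11) = 1.
Particular solution: (112, -53).
General solution: x = 112 + 136t, y = -53 - 65t for integer t.
-194 ≤ 112 + 136t ≤ 1727 gives t ∈ [-2, 11], which is 14 values.

14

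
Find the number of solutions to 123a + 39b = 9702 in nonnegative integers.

gcd(123, 39) = 3  (123 = 3*39 + 6, 39 = 6*6 + 3, 6 = 2*3).
Back-substituting, 123*(-6) + 39*(19) = 3.
Scale by 3234: one solution is (-19404, 61446). Reduce a mod 13: (5, 233).
General: a = 5 + 13t, b = 233 - 41t.
a ≥ 0 ⇒ t ≥ 0; b ≥ 0 ⇒ t ≤ 5. So t ∈ [0, 5]: 6 solutions.

6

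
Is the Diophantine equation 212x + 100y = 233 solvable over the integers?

no

gcd(212, 100) = 4  (212 = 2*100 + 12, 100 = 8*12 + 4, 12 = 3*4).
4 does not divide 233 (remainder 1), so no integer solutions.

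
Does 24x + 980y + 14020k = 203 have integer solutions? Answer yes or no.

no

gcd(980, 24):
  980 = 40·24 + 20
  24 = 1·20 + 4
  20 = 5·4
so gcd(980, 24) = 4.
gcd(4, 14020) = 4.
4 does not divide 203 (remainder 3), so no integer solutions.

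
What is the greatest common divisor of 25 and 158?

1

gcd(158, 25):
  158 = 6×25 + 8
  25 = 3×8 + 1
  8 = 8×1
so gcd(158, 25) = 1.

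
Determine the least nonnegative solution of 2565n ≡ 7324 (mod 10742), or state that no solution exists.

7784

gcd(10742, 2565):
  10742 = 4×2565 + 482
  2565 = 5×482 + 155
  482 = 3×155 + 17
  155 = 9×17 + 2
  17 = 8×2 + 1
  2 = 2×1
so gcd(10742, 2565) = 1.
1 divides 7324, so solutions exist.
Back-substitute for Bézout coefficients:
  1 = 17 - 8×2
  ... = 2565×(-5059) + 10742×(1208)
So 2565×(-5059) ≡ 1 (mod 10742); multiply by 7324: n ≡ -37052116 (mod 10742).
Smallest nonnegative: n = -37052116 mod 10742 = 7784.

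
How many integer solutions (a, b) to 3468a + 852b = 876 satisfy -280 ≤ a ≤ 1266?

gcd(3468, 852) = 12  (3468 = 4·852 + 60, 852 = 14·60 + 12, 60 = 5·12).
Back-substituting, 3468·(-14) + 852·(57) = 12.
Scale by 73: particular solution (-1022, 4161); reduce a mod 71: (43, -174).
General solution: a = 43 + 71t, b = -174 - 289t for integer t.
-280 ≤ 43 + 71t ≤ 1266 gives t ∈ [-4, 17], which is 22 values.

22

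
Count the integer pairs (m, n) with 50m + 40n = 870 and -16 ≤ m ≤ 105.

30

gcd(50, 40):
  50 = 1×40 + 10
  40 = 4×10
so gcd(50, 40) = 10.
Back-substitute for Bézout coefficients:
  10 = 50 - 1×40
  ... = 50×(1) + 40×(-1)
Scale by 87: particular solution (87, -87); reduce m mod 4: (3, 18).
General solution: m = 3 + 4t, n = 18 - 5t for integer t.
-16 ≤ 3 + 4t ≤ 105 gives t ∈ [-4, 25], which is 30 values.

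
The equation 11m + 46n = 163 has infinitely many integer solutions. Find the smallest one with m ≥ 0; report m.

gcd(46, 11):
  46 = 4×11 + 2
  11 = 5×2 + 1
  2 = 2×1
so gcd(46, 11) = 1.
1 divides 163, so solutions exist.
Back-substitute for Bézout coefficients:
  1 = 11 - 5×2
  ... = 11×(21) + 46×(-5)
Scale by 163/1 = 163: (m₀, n₀) = (3423, -815).
General solution: m = 3423 + 46t, n = -815 - 11t for integer t.
m ≥ 0: smallest is 3423 mod 46 = 19 (at t = -74), with n = -1.

19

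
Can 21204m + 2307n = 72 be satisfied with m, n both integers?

gcd(21204, 2307) = 3.
3 divides 72, so integer solutions exist.

yes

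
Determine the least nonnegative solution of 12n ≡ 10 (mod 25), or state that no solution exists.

5

gcd(25, 12) = 1.
1 divides 10, so solutions exist.
By Bézout, 12·(-2) + 25·(1) = 1.
So 12·(-2) ≡ 1 (mod 25); multiply by 10: n ≡ -20 (mod 25).
Smallest nonnegative: n = -20 mod 25 = 5.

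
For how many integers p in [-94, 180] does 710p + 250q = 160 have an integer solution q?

11

gcd(710, 250):
  710 = 2×250 + 210
  250 = 1×210 + 40
  210 = 5×40 + 10
  40 = 4×10
so gcd(710, 250) = 10.
Back-substitute for Bézout coefficients:
  10 = 210 - 5×40
  ... = 710×(6) + 250×(-17)
Scale by 16: particular solution (96, -272); reduce p mod 25: (21, -59).
General solution: p = 21 + 25t, q = -59 - 71t for integer t.
-94 ≤ 21 + 25t ≤ 180 gives t ∈ [-4, 6], which is 11 values.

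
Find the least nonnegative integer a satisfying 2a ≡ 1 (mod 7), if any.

4

gcd(7, 2):
  7 = 3*2 + 1
  2 = 2*1
so gcd(7, 2) = 1.
1 divides 1, so solutions exist.
Back-substitute for Bézout coefficients:
  1 = 7 - 3*2
  ... = 2*(-3) + 7*(1)
So 2*(-3) ≡ 1 (mod 7); multiply by 1: a ≡ -3 (mod 7).
Smallest nonnegative: a = -3 mod 7 = 4.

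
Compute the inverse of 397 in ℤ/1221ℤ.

529

gcd(1221, 397) = 1.
By Bézout, 397·(529) + 1221·(-172) = 1.
So 397·529 ≡ 1 (mod 1221), and 529 mod 1221 = 529.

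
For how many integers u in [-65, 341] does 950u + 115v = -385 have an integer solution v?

18

gcd(950, 115) = 5  (950 = 8·115 + 30, 115 = 3·30 + 25, 30 = 1·25 + 5, 25 = 5·5).
Back-substituting, 950·(4) + 115·(-33) = 5.
Scale by -77: particular solution (-308, 2541); reduce u mod 23: (14, -119).
General solution: u = 14 + 23t, v = -119 - 190t for integer t.
-65 ≤ 14 + 23t ≤ 341 gives t ∈ [-3, 14], which is 18 values.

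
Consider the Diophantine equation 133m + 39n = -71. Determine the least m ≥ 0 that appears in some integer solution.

37

gcd(133, 39) = 1  (133 = 3×39 + 16, 39 = 2×16 + 7, 16 = 2×7 + 2, 7 = 3×2 + 1, 2 = 2×1).
1 divides -71, so solutions exist.
Back-substituting, 133×(-17) + 39×(58) = 1.
Scale by -71/1 = -71: (m₀, n₀) = (1207, -4118).
General solution: m = 1207 + 39t, n = -4118 - 133t for integer t.
m ≥ 0: smallest is 1207 mod 39 = 37 (at t = -30), with n = -128.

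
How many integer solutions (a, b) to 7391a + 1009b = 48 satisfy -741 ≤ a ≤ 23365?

gcd(7391, 1009) = 1.
By Bézout, 7391·(-323) + 1009·(2366) = 1.
Particular solution: (640, -4688).
General solution: a = 640 + 1009t, b = -4688 - 7391t for integer t.
-741 ≤ 640 + 1009t ≤ 23365 gives t ∈ [-1, 22], which is 24 values.

24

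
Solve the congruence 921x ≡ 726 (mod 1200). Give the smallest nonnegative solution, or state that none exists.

gcd(1200, 921) = 3  (1200 = 1*921 + 279, 921 = 3*279 + 84, 279 = 3*84 + 27, 84 = 3*27 + 3, 27 = 9*3).
3 divides 726, so solutions exist.
Back-substituting, 921*(43) + 1200*(-33) = 3.
So 921*(43) ≡ 3 (mod 1200); multiply by 242: x ≡ 10406 (mod 400).
Smallest nonnegative: x = 10406 mod 400 = 6.

6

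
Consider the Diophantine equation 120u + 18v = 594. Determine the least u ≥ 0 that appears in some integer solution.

gcd(120, 18) = 6.
6 divides 594, so solutions exist.
By Bézout, 120×(-1) + 18×(7) = 6.
Scale by 594/6 = 99: (u₀, v₀) = (-99, 693).
General solution: u = -99 + 3t, v = 693 - 20t for integer t.
u ≥ 0: smallest is -99 mod 3 = 0 (at t = 33), with v = 33.

0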